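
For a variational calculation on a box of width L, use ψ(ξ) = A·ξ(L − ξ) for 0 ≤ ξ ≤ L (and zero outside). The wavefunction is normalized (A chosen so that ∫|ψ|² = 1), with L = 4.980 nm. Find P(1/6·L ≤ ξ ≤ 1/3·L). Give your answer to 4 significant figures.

P = ∫_{1/6·L}^{1/3·L} |ψ(ξ)|² dξ.
The normalization integral ∫|ψ|²dξ over the whole domain equals L^5/30·A², and A² cancels in the ratio.
Let u = ξ/L; then A² and the length scale cancel, so P = ∫_{1/6}^{1/3} u^2·(1 - u)^2 du ÷ ∫_{0}^{1} u^2·(1 - u)^2 du.
Using ∫ u^2·(1 - u)^2 du = u^3·(6·u^2 - 15·u + 10)/30, the numerator is ≈ 0.00581276 and the denominator is 1/30.
Taking the ratio, P = 113/648.

P ≈ 0.1744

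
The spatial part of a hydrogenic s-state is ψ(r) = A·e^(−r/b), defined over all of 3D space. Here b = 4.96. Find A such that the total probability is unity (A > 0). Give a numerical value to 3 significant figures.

We need A² ∫|f|² 4πr² dr = 1, taking the integral from 0 to ∞.
In 3D with spherical symmetry the volume element is 4πr² dr.
With ∫₀^∞ r^2 e^(−αr) dr = 2!/α^3, the integral (without the A² prefactor) comes out to π·b^3.
So A² = (π·b^3)^(−1).
With b = 4.96: A² = 0.002609 and A = 0.05107.

A ≈ 0.0511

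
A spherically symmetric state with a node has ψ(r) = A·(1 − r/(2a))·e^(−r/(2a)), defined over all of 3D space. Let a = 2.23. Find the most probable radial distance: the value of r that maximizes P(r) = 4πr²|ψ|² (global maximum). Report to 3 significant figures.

r ≈ 11.7

The maximum of P(r) = 4πr²|ψ|² occurs where its derivative vanishes.
Solving yields r = a·(√(5) + 3).
With a = 2.23, the most probable radial distance is 11.68.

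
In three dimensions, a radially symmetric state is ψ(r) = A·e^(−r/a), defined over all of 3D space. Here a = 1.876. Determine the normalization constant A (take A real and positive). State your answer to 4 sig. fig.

The normalization condition is ∫|ψ|² 4πr² dr = 1 from 0 to ∞.
(Spherical symmetry: dV = 4πr² dr.)
Using ∫₀^∞ rⁿ e^(−αr) dr = n!/αⁿ⁺¹, ∫|ψ|² 4πr² dr = A²·(π·a^3).
Hence A² = 1/[π·a^3].
With a = 1.876: A² = 0.048212 and A = 0.21957.

A ≈ 0.2196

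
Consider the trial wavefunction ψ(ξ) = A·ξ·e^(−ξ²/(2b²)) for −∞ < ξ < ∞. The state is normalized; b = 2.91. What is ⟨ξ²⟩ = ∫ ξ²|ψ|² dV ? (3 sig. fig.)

⟨ξ^2⟩ ≈ 12.7

By definition ⟨ξ²⟩ = ∫ ξ^2 |ψ(ξ)|² dξ.
Differentiating ∫e^(−αξ²) dξ = √(π/α) under α to get the higher moments, evaluating both integrals, ⟨ξ²⟩ = 3·b^2/2.
Putting b = 2.91 gives 12.70.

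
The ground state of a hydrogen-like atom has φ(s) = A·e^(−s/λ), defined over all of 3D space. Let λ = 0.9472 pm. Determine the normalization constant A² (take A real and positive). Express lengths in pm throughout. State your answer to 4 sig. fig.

Require ∫ |φ|² 4πs² ds = 1 over the whole domain.
With ∫₀^∞ s^2 e^(−αs) ds = 2!/α^3, ∫|φ|² 4πs² ds = A²·(π·λ^3).
Setting this equal to 1 gives A² = 1/(π·λ^3).
With λ = 0.9472: A² = 0.37456 and A = 0.61202.

A^2 ≈ 0.3746 pm^(-3)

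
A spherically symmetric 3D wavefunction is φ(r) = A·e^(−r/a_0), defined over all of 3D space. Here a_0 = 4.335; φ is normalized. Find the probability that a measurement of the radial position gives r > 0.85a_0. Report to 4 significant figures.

P ≈ 0.7572

Integrate the radial probability density 4πr²|φ|² over r > 0.85a_0.
A² is fixed by ∫₀^∞ 4πr²|φ|² dr = 1, i.e. A² = (π·a_0^3)^(−1).
Substituting u = r/a_0, A², 4π and the length scale all cancel in the ratio: P = ∫_{0.85}^{∞} u^2·e^(-2·u) du / ∫_{0}^{∞} u^2·e^(-2·u) du.
An antiderivative of u^2·e^(-2·u) is -(2·u^2 + 2·u + 1)·e^(-2·u)/4; evaluating from 0.85 to ∞ gives 829·e^(-17/10)/800, while the full integral is 1/4.
The region integral divided by the full integral gives P = 0.75722.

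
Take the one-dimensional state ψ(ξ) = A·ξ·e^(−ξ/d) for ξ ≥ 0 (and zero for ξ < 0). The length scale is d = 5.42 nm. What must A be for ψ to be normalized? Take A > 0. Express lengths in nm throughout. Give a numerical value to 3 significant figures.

A ≈ 0.159 nm^(-3/2)

Normalization requires ∫|ψ|² dξ = 1, integrated from 0 to ∞.
Recall ∫₀^∞ ξ^m e^(−ξ/β) dξ = m!·β^(m+1), the integral (without the A² prefactor) comes out to d^3/4.
With d = 5.42: A² = 0.02512 and A = 0.1585.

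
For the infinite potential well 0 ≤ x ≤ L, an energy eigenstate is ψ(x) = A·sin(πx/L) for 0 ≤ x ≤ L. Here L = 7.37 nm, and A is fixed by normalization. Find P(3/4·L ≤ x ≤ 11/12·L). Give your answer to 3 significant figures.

P ≈ 0.0871

P = ∫_{3/4·L}^{11/12·L} |ψ(x)|² dx.
With A² fixed by ∫|ψ|² = 1, i.e. A² = (L/2)^(−1), substitute and integrate.
Let u = x/L; then A² and the length scale cancel, so P = ∫_{3/4}^{11/12} sin(π·u)^2 du ÷ ∫_{0}^{1} sin(π·u)^2 du.
Using ∫ sin(π·u)^2 du = u/2 - sin(2·π·u)/(4·π), the numerator is 1/12 - 1/(8·π) and the denominator is 1/2.
The result is P = (-3 + 2·π)/(12·π).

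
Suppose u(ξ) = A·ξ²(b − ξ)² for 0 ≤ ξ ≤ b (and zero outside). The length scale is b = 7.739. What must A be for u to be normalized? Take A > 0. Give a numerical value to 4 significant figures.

We need A² ∫|f|² dξ = 1, taking the integral from 0 to b.
Expanding the polynomial and integrating term by term, with u = A·ξ²(b − ξ)², the integral evaluates to A²·[b^9/630].
Plugging in b = 7.739 yields A = 0.0025153.

A ≈ 0.002515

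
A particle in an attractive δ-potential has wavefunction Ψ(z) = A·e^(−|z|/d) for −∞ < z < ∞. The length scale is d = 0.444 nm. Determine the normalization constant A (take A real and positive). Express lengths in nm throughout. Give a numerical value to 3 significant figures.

A ≈ 1.50 nm^(-1/2)

Normalization requires ∫|Ψ|² dz = 1, integrated from −∞ to ∞.
Using ∫₀^∞ zⁿ e^(−αz) dz = n!/αⁿ⁺¹, carrying out the integral gives A² · d.
So A² = (d)^(−1).
Substituting d = 0.444 gives A² = 2.252, so A = 1.501.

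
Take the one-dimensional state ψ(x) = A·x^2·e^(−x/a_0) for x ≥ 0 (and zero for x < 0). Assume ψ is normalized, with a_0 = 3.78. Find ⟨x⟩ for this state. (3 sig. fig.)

⟨x⟩ ≈ 9.45

⟨x⟩ = ∫ x |ψ|² dx over the full domain.
Since the A² factors cancel between numerator and denominator, ⟨x⟩ = 5·a_0/2.
With a_0 = 3.78, ⟨x⟩ = 9.450.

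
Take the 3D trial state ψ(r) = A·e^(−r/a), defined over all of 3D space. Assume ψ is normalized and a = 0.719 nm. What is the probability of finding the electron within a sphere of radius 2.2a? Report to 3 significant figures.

P = ∫ |ψ|² 4πr² dr over r ≤ 2.2a.
A² is fixed by ∫₀^∞ 4πr²|ψ|² dr = 1, i.e. A² = (π·a^3)^(−1).
Let u = r/a; then A², 4π and the length scale all cancel, so P = ∫_{0}^{2.2} u^2·e^(-2·u) du ÷ ∫_{0}^{∞} u^2·e^(-2·u) du.
Using ∫ u^2·e^(-2·u) du = -(2·u^2 + 2·u + 1)·e^(-2·u)/4, the numerator is 1/4 - 377·e^(-22/5)/100 and the denominator is 1/4.
This evaluates to P = 0.8149.

P ≈ 0.815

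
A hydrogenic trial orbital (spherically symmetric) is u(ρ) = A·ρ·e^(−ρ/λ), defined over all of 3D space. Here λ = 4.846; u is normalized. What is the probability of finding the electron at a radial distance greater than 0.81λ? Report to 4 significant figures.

With dV = 4πρ²dρ, the probability is ∫|u|² dV over ρ > 0.81λ.
The full normalization integral is A²·[3·π·λ^5] = 1, fixing A².
In terms of t = ρ/λ (A², 4π and the length scale all cancel between numerator and denominator), P = [∫_{0.81}^{∞} t^4·e^(-2·t) dt] / [∫_{0}^{∞} t^4·e^(-2·t) dt].
With ∫ t^4·e^(-2·t) dt = -(t^4/2 + t^3 + 3·t^2/2 + 3·t/2 + 3/4)·e^(-2·t) + C, the region integral is ≈ 0.731399 and the full one is 3/4.
This evaluates to P = 0.97520.

P ≈ 0.9752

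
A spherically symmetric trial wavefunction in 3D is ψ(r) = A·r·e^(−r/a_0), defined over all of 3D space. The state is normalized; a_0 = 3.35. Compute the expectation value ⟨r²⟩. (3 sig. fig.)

The expectation value is the |ψ|²-weighted average of r^2: ∫ r^2|ψ|² 4πr² dr.
Recall ∫₀^∞ r^m e^(−r/β) dr = m!·β^(m+1), since the A² factors cancel between numerator and denominator, ⟨r²⟩ = 15·a_0^2/2.
Putting a_0 = 3.35 gives 84.17.

⟨r^2⟩ ≈ 84.2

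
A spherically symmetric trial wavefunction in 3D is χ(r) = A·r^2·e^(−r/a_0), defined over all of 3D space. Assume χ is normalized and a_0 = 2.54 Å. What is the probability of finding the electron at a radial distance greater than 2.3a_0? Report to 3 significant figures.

P ≈ 0.818

Integrate the radial probability density 4πr²|χ|² over r > 2.3a_0.
Normalization gives A² = 1/(45·π·a_0^7/2).
Substituting u = r/a_0, A², 4π and the length scale all cancel in the ratio: P = ∫_{2.3}^{∞} u^6·e^(-2·u) du / ∫_{0}^{∞} u^6·e^(-2·u) du.
Using ∫ u^6·e^(-2·u) du = -(4·u^6 + 12·u^5 + 30·u^4 + 60·u^3 + 90·u^2 + 90·u + 45)·e^(-2·u)/8, the numerator is ≈ 4.6014 and the denominator is 45/8.
Taking the ratio yields P = 0.8180.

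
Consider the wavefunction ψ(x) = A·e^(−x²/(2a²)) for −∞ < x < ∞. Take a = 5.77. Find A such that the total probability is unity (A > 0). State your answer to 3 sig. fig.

The normalization condition is ∫|ψ|² dx = 1 from −∞ to ∞.
∫|ψ|² dx = A²·(√(π)·a).
Setting this equal to 1 gives A² = 1/(√(π)·a).
With a = 5.77: A² = 0.09778 and A = 0.3127.

A ≈ 0.313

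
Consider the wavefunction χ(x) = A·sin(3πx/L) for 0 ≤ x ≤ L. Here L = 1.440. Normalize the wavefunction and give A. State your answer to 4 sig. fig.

A ≈ 1.179

Normalization requires ∫|χ|² dx = 1, integrated from 0 to L.
With χ = A·sin(3πx/L), the integral evaluates to A²·[L/2].
With L = 1.440: A² = 1.3889 and A = 1.1785.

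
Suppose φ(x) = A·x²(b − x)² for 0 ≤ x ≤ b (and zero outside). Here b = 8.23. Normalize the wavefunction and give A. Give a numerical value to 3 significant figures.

A ≈ 0.00191

Require ∫ |φ|² dx = 1 over the whole domain.
The integral (without the A² prefactor) comes out to b^9/630.
Setting this equal to 1 gives A² = 1/(b^9/630).
With b = 8.23: A² = 0.000003637 and A = 0.001907.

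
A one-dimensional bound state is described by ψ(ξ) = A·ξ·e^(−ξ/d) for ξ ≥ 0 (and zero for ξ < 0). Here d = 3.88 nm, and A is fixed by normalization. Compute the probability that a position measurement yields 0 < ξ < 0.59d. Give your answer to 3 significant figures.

P = ∫_{0}^{0.59d} |ψ(ξ)|² dξ.
Since A² = 1/(d^3/4), this is the region integral divided by the full normalization integral.
Substituting u = ξ/d, A² and the length scale cancel in the ratio: P = ∫_{0}^{0.59} u^2·e^(-2·u) du / ∫_{0}^{∞} u^2·e^(-2·u) du.
Using ∫ u^2·e^(-2·u) du = -(2·u^2 + 2·u + 1)·e^(-2·u)/4, the numerator is ≈ 0.029051 and the denominator is 1/4.
Evaluating gives P = 0.1162.

P ≈ 0.116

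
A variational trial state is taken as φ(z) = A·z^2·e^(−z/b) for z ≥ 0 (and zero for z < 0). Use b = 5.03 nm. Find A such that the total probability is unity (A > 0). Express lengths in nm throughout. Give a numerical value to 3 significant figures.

The normalization condition is ∫|φ|² dz = 1 from 0 to ∞.
With ∫₀^∞ z^4 e^(−αz) dz = 4!/α^5, carrying out the integral gives A² · 3·b^5/4.
Hence A² = 1/[3·b^5/4].
Plugging in b = 5.03 yields A = 0.02035.

A ≈ 0.0203 nm^(-5/2)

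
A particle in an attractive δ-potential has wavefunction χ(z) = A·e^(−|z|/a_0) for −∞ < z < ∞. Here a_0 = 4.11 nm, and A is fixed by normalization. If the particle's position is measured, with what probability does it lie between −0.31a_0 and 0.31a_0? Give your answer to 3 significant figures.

P ≈ 0.462

|χ|² is the probability density, so P = ∫_{−0.31a_0}^{0.31a_0} |χ|² dz.
Since A² = 1/(a_0), this is the region integral divided by the full normalization integral.
Both integrals are even about z = 0, so only the z ≥ 0 halves are needed (the factors of 2 cancel). In terms of u = z/a_0 (A² and the length scale cancel between numerator and denominator), P = [∫_{0}^{0.31} e^(-2·u) du] / [∫_{0}^{∞} e^(-2·u) du].
With ∫ e^(-2·u) du = -e^(-2·u)/2 + C, the region integral is 1/2 - e^(-31/50)/2 and the full one is 1/2.
Evaluating gives P = 0.4621.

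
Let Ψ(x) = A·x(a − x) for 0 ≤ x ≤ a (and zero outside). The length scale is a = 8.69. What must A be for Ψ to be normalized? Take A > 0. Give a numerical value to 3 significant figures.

We need A² ∫|f|² dx = 1, taking the integral from 0 to a.
With Ψ = A·x(a − x), the integral evaluates to A²·[a^5/30].
Substituting a = 8.69 gives A² = 0.0006054, so A = 0.02460.

A ≈ 0.0246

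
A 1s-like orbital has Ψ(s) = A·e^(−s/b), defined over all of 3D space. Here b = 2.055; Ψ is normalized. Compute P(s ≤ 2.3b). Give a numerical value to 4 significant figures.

P ≈ 0.8374

Integrate the radial probability density 4πs²|Ψ|² over s ≤ 2.3b.
The full normalization integral is A²·[π·b^3] = 1, fixing A².
Substituting u = s/b, A², 4π and the length scale all cancel in the ratio: P = ∫_{0}^{2.3} u^2·e^(-2·u) du / ∫_{0}^{∞} u^2·e^(-2·u) du.
With ∫ u^2·e^(-2·u) du = -(2·u^2 + 2·u + 1)·e^(-2·u)/4 + C, the region integral is 1/4 - 809·e^(-23/5)/200 and the full one is 1/4.
Taking the ratio yields P = 0.83736.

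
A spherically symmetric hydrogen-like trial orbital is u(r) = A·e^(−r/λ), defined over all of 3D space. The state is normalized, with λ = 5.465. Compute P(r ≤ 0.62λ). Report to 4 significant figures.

P ≈ 0.1293

With dV = 4πr²dr, the probability is ∫|u|² dV over r ≤ 0.62λ.
Normalization gives A² = 1/(π·λ^3).
In terms of t = r/λ (A², 4π and the length scale all cancel between numerator and denominator), P = [∫_{0}^{0.62} t^2·e^(-2·t) dt] / [∫_{0}^{∞} t^2·e^(-2·t) dt].
Using ∫ t^2·e^(-2·t) dt = -(2·t^2 + 2·t + 1)·e^(-2·t)/4, the numerator is 1/4 - 3761·e^(-31/25)/5000 and the denominator is 1/4.
Taking the ratio yields P = 0.12930.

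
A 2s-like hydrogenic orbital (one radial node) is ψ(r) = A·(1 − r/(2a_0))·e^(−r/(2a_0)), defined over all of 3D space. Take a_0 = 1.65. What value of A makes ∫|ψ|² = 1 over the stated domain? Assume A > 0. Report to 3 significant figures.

A ≈ 0.0941

Normalization requires ∫|ψ|² 4πr² dr = 1, integrated from 0 to ∞.
(Spherical symmetry: dV = 4πr² dr.)
With ψ = A·(1 − r/(2a_0))·e^(−r/(2a_0)), the integral evaluates to A²·[8·π·a_0^3].
So A² = (8·π·a_0^3)^(−1).
With a_0 = 1.65: A² = 0.008857 and A = 0.09411.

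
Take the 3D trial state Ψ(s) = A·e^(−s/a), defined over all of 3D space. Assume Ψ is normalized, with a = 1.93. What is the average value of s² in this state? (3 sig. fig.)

By definition ⟨s²⟩ = ∫ s^2 |Ψ(s)|² 4πs² ds.
The ratio of the moment integral to the normalization integral gives ⟨s²⟩ = 3·a^2.
With a = 1.93, ⟨s^2⟩ = 11.17.

⟨s^2⟩ ≈ 11.2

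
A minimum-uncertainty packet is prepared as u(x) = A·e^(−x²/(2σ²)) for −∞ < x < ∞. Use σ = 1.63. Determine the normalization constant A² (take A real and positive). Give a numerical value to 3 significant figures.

A^2 ≈ 0.346

We need A² ∫|f|² dx = 1, taking the integral from −∞ to ∞.
With ∫_{−∞}^{∞} x^(2m) e^(−αx²) dx = (2m−1)!!·√π / (2^m α^(m+1/2)), with u = A·e^(−x²/(2σ²)), the integral evaluates to A²·[√(π)·σ].
So A² = (√(π)·σ)^(−1).
Substituting σ = 1.63 gives A² = 0.3461, so A = 0.5883.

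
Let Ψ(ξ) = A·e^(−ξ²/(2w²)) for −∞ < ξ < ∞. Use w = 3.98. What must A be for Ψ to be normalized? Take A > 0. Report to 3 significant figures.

A ≈ 0.377

We need A² ∫|f|² dξ = 1, taking the integral from −∞ to ∞.
The integral (without the A² prefactor) comes out to √(π)·w.
Hence A² = 1/[√(π)·w].
Plugging in w = 3.98 yields A = 0.3765.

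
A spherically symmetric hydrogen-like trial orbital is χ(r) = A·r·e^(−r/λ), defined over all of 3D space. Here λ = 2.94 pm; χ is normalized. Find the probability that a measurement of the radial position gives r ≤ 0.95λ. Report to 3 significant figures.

P ≈ 0.0441

P = ∫ |χ|² 4πr² dr over r ≤ 0.95λ.
Normalization gives A² = 1/(3·π·λ^5).
Substituting u = r/λ, A², 4π and the length scale all cancel in the ratio: P = ∫_{0}^{0.95} u^4·e^(-2·u) du / ∫_{0}^{∞} u^4·e^(-2·u) du.
An antiderivative of u^4·e^(-2·u) is -(u^4/2 + u^3 + 3·u^2/2 + 3·u/2 + 3/4)·e^(-2·u); evaluating from 0 to 0.95 gives ≈ 0.033061, while the full integral is 3/4.
Taking the ratio yields P = 0.04408.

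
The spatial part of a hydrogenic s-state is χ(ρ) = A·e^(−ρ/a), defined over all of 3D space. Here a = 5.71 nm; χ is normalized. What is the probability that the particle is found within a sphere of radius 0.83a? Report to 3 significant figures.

P ≈ 0.232

Integrate the radial probability density 4πρ²|χ|² over ρ ≤ 0.83a.
The full normalization integral is A²·[π·a^3] = 1, fixing A².
In terms of u = ρ/a (A², 4π and the length scale all cancel between numerator and denominator), P = [∫_{0}^{0.83} u^2·e^(-2·u) du] / [∫_{0}^{∞} u^2·e^(-2·u) du].
Using ∫ u^2·e^(-2·u) du = -(2·u^2 + 2·u + 1)·e^(-2·u)/4, the numerator is ≈ 0.058064 and the denominator is 1/4.
Taking the ratio yields P = 0.2323.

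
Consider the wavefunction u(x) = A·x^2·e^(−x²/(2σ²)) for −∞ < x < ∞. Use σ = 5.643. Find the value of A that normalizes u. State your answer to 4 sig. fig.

A ≈ 0.01147

Normalization requires ∫|u|² dx = 1, integrated from −∞ to ∞.
Using the Gaussian integral ∫_{−∞}^{∞} e^(−αx²) dx = √(π/α), carrying out the integral gives A² · 3·√(π)·σ^5/4.
Setting this equal to 1 gives A² = 1/(3·√(π)·σ^5/4).
Plugging in σ = 5.643 yields A = 0.011466.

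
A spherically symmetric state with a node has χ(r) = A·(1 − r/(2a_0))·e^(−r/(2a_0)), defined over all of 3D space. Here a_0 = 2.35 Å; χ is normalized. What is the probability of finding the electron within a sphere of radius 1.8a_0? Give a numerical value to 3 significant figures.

P ≈ 0.0525

Integrate the radial probability density 4πr²|χ|² over r ≤ 1.8a_0.
Normalization gives A² = 1/(8·π·a_0^3).
Let u = r/a_0; then A², 4π and the length scale all cancel, so P = ∫_{0}^{1.8} u^2·(1 - u/2)^2·e^(-u) du ÷ ∫_{0}^{∞} u^2·(1 - u/2)^2·e^(-u) du.
With ∫ u^2·(1 - u/2)^2·e^(-u) du = -(u^4/4 + u^2 + 2·u + 2)·e^(-u) + C, the region integral is ≈ 0.10495 and the full one is 2.
Taking the ratio yields P = 0.05247.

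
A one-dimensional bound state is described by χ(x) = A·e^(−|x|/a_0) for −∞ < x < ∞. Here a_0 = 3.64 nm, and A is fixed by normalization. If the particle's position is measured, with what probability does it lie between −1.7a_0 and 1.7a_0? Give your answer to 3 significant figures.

P ≈ 0.967

P = ∫_{−1.7a_0}^{1.7a_0} |χ(x)|² dx.
With A² fixed by ∫|χ|² = 1, i.e. A² = (a_0)^(−1), substitute and integrate.
By symmetry take twice the x ≥ 0 contribution in numerator and denominator; the 2's cancel. Substituting u = x/a_0, A² and the length scale cancel in the ratio: P = ∫_{0}^{1.7} e^(-2·u) du / ∫_{0}^{∞} e^(-2·u) du.
An antiderivative of e^(-2·u) is -e^(-2·u)/2; evaluating from 0 to 1.7 gives 1/2 - e^(-17/5)/2, while the full integral is 1/2.
Evaluating gives P = 0.9666.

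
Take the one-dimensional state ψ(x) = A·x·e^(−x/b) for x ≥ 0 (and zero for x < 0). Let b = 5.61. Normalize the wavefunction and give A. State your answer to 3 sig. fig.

A ≈ 0.151

We need A² ∫|f|² dx = 1, taking the integral from 0 to ∞.
With ∫₀^∞ x^2 e^(−αx) dx = 2!/α^3, carrying out the integral gives A² · b^3/4.
Hence A² = 1/[b^3/4].
Substituting b = 5.61 gives A² = 0.02266, so A = 0.1505.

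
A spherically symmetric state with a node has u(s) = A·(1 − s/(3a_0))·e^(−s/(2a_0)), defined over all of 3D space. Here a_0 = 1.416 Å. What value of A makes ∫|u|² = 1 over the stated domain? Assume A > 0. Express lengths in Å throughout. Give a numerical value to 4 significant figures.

A ≈ 0.2050 Å^(-3/2)

Require ∫ |u|² 4πs² ds = 1 over the whole domain.
(Spherical symmetry: dV = 4πs² ds.)
With ∫₀^∞ s^4 e^(−αs) ds = 4!/α^5, the integral (without the A² prefactor) comes out to 8·π·a_0^3/3.
Setting this equal to 1 gives A² = 1/(8·π·a_0^3/3).
Plugging in a_0 = 1.416 yields A = 0.20504.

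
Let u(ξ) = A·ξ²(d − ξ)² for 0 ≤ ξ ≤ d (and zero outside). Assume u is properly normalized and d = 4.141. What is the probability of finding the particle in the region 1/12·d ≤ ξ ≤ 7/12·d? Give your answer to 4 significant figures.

P ≈ 0.6973

P = ∫_{1/12·d}^{7/12·d} |u(ξ)|² dξ.
The normalization integral ∫|u|²dξ over the whole domain equals d^9/630·A², and A² cancels in the ratio.
Let t = ξ/d; then A² and the length scale cancel, so P = ∫_{1/12}^{7/12} t^4·(1 - t)^4 dt ÷ ∫_{0}^{1} t^4·(1 - t)^4 dt.
With ∫ t^4·(1 - t)^4 dt = t^5·(70·t^4 - 315·t^3 + 540·t^2 - 420·t + 126)/630 + C, the region integral is ≈ 0.00110681 and the full one is 1/630.
Taking the ratio, P = 0.69729.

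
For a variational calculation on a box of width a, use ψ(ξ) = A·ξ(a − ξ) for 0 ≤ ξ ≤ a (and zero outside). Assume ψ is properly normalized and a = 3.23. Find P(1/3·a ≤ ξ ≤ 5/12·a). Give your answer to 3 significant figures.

P ≈ 0.137

The probability is P = ∫ |ψ|² dξ over [1/3·a, 5/12·a].
With A² fixed by ∫|ψ|² = 1, i.e. A² = (a^5/30)^(−1), substitute and integrate.
Substituting u = ξ/a, A² and the length scale cancel in the ratio: P = ∫_{1/3}^{5/12} u^2·(1 - u)^2 du / ∫_{0}^{1} u^2·(1 - u)^2 du.
Using ∫ u^2·(1 - u)^2 du = u^3·(6·u^2 - 15·u + 10)/30, the numerator is ≈ 0.0045581 and the denominator is 1/30.
Evaluating gives P = 0.1367.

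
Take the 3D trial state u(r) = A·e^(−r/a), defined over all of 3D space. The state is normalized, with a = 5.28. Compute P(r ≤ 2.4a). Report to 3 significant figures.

Integrate the radial probability density 4πr²|u|² over r ≤ 2.4a.
Normalization gives A² = 1/(π·a^3).
In terms of t = r/a (A², 4π and the length scale all cancel between numerator and denominator), P = [∫_{0}^{2.4} t^2·e^(-2·t) dt] / [∫_{0}^{∞} t^2·e^(-2·t) dt].
With ∫ t^2·e^(-2·t) dt = -(2·t^2 + 2·t + 1)·e^(-2·t)/4 + C, the region integral is 1/4 - 433·e^(-24/5)/100 and the full one is 1/4.
The region integral divided by the full integral gives P = 0.8575.

P ≈ 0.857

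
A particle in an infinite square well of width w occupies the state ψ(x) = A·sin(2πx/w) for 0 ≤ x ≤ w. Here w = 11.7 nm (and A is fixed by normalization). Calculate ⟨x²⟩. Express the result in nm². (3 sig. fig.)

The expectation value is the |ψ|²-weighted average of x^2: ∫ x^2|ψ|² dx.
With ∫₀^w sin²(nπx/w) dx = w/2, evaluating both integrals, ⟨x²⟩ = -w^2/(8·π^2) + w^2/3.
With w = 11.7, ⟨x^2⟩ = 43.90.

⟨x^2⟩ ≈ 43.9 nm^2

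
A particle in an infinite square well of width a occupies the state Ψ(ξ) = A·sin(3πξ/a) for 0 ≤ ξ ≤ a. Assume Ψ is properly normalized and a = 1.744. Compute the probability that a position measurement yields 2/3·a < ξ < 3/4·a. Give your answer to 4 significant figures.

The probability is P = ∫ |Ψ|² dξ over [2/3·a, 3/4·a].
With A² fixed by ∫|Ψ|² = 1, i.e. A² = (a/2)^(−1), substitute and integrate.
Let u = ξ/a; then A² and the length scale cancel, so P = ∫_{2/3}^{3/4} sin(3·π·u)^2 du ÷ ∫_{0}^{1} sin(3·π·u)^2 du.
Using ∫ sin(3·π·u)^2 du = u/2 - sin(6·π·u)/(12·π), the numerator is 1/24 - 1/(12·π) and the denominator is 1/2.
This works out to P = (-2 + π)/(12·π).

P ≈ 0.03028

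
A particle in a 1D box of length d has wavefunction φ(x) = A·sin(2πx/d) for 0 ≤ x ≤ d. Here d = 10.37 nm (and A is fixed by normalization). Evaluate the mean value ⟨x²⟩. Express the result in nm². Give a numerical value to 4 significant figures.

By definition ⟨x²⟩ = ∫ x^2 |φ(x)|² dx.
With ∫₀^d sin²(nπx/d) dx = d/2, since the A² factors cancel between numerator and denominator, ⟨x²⟩ = -d^2/(8·π^2) + d^2/3.
With d = 10.37, ⟨x^2⟩ = 34.484.

⟨x^2⟩ ≈ 34.48 nm^2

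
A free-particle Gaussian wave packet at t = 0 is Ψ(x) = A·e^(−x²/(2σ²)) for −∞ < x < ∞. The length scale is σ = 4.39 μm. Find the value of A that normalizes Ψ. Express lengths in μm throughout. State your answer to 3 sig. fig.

A ≈ 0.358 μm^(-1/2)

The normalization condition is ∫|Ψ|² dx = 1 from −∞ to ∞.
The integral (without the A² prefactor) comes out to √(π)·σ.
Setting this equal to 1 gives A² = 1/(√(π)·σ).
Plugging in σ = 4.39 yields A = 0.3585.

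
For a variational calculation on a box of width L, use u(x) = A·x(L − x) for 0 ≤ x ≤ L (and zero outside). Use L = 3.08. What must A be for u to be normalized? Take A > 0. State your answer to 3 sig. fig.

We need A² ∫|f|² dx = 1, taking the integral from 0 to L.
Expanding the polynomial and integrating term by term, ∫|u|² dx = A²·(L^5/30).
Setting this equal to 1 gives A² = 1/(L^5/30).
Plugging in L = 3.08 yields A = 0.3290.

A ≈ 0.329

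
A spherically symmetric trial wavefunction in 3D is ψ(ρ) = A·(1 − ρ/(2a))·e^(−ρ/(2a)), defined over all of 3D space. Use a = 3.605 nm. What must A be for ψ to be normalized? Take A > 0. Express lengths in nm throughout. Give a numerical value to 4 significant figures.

A ≈ 0.02914 nm^(-3/2)

The normalization condition is ∫|ψ|² 4πρ² dρ = 1 from 0 to ∞.
Using ∫₀^∞ ρⁿ e^(−αρ) dρ = n!/αⁿ⁺¹, ∫|ψ|² 4πρ² dρ = A²·(8·π·a^3).
Substituting a = 3.605 gives A² = 0.00084927, so A = 0.029142.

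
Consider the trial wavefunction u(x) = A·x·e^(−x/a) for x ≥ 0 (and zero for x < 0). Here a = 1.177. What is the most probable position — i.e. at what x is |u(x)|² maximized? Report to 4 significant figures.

x ≈ 1.177

Differentiate |u(x)|² with respect to x and set to zero.
Solving yields x = a.
With a = 1.177, the most probable position is 1.1770.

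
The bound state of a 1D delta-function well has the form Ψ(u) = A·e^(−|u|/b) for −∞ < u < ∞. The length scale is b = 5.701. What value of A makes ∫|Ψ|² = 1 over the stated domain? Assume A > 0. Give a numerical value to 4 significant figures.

Require ∫ |Ψ|² du = 1 over the whole domain.
Recall ∫₀^∞ u^m e^(−u/β) du = m!·β^(m+1), with Ψ = A·e^(−|u|/b), the integral evaluates to A²·[b].
So A² = (b)^(−1).
Plugging in b = 5.701 yields A = 0.41882.

A ≈ 0.4188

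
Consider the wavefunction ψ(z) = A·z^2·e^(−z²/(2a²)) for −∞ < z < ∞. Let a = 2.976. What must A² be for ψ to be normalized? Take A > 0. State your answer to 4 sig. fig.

Normalization requires ∫|ψ|² dz = 1, integrated from −∞ to ∞.
Carrying out the integral gives A² · 3·√(π)·a^5/4.
Hence A² = 1/[3·√(π)·a^5/4].
With a = 2.976: A² = 0.0032225 and A = 0.056767.

A^2 ≈ 0.003223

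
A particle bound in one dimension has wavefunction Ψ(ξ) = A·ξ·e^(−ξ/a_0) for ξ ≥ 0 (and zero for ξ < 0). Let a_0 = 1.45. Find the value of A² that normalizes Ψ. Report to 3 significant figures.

A^2 ≈ 1.31

Normalization requires ∫|Ψ|² dξ = 1, integrated from 0 to ∞.
Recall ∫₀^∞ ξ^m e^(−ξ/β) dξ = m!·β^(m+1), carrying out the integral gives A² · a_0^3/4.
So A² = (a_0^3/4)^(−1).
Plugging in a_0 = 1.45 yields A = 1.145.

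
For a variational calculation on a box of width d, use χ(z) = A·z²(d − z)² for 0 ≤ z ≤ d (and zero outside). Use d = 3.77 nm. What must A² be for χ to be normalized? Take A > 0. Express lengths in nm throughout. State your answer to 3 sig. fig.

Normalization requires ∫|χ|² dz = 1, integrated from 0 to d.
Carrying out the integral gives A² · d^9/630.
Setting this equal to 1 gives A² = 1/(d^9/630).
Plugging in d = 3.77 yields A = 0.06399.

A^2 ≈ 0.00410 nm^(-9)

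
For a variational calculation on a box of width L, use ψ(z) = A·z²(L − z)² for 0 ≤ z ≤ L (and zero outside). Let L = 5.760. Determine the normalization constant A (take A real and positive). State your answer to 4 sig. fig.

A ≈ 0.009501

Normalization requires ∫|ψ|² dz = 1, integrated from 0 to L.
Carrying out the integral gives A² · L^9/630.
Hence A² = 1/[L^9/630].
Plugging in L = 5.760 yields A = 0.0095010.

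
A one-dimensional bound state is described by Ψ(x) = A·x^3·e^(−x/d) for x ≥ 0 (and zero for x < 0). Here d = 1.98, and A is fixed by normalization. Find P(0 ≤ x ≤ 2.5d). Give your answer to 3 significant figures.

P ≈ 0.238

The probability is P = ∫ |Ψ|² dx over [0, 2.5d].
The normalization integral ∫|Ψ|²dx over the whole domain equals 45·d^7/8·A², and A² cancels in the ratio.
Let u = x/d; then A² and the length scale cancel, so P = ∫_{0}^{2.5} u^6·e^(-2·u) du ÷ ∫_{0}^{∞} u^6·e^(-2·u) du.
An antiderivative of u^6·e^(-2·u) is -(4·u^6 + 12·u^5 + 30·u^4 + 60·u^3 + 90·u^2 + 90·u + 45)·e^(-2·u)/8; evaluating from 0 to 2.5 gives ≈ 1.3377, while the full integral is 45/8.
Taking the ratio, P = 0.2378.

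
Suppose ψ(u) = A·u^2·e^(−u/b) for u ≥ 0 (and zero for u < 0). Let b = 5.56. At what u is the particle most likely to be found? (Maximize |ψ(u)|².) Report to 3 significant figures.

Set d/du [|ψ(u)|²] = 0 and solve for u > 0.
Solving yields u = 2·b.
With b = 5.56, the most probable position is 11.12.

u ≈ 11.1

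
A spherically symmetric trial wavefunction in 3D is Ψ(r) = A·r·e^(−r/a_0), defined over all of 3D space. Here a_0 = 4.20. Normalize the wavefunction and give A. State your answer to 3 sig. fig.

Require ∫ |Ψ|² 4πr² dr = 1 over the whole domain.
The angular integral contributes 4π, leaving ∫₀^∞ r²|Ψ|² dr.
The integral (without the A² prefactor) comes out to 3·π·a_0^5.
Hence A² = 1/[3·π·a_0^5].
Plugging in a_0 = 4.20 yields A = 0.009010.

A ≈ 0.00901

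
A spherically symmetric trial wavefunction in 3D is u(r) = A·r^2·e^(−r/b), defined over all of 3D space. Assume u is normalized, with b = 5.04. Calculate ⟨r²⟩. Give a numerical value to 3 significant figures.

By definition ⟨r²⟩ = ∫ r^2 |u(r)|² 4πr² dr.
With ∫₀^∞ r^8 e^(−αr) dr = 8!/α^9, the ratio of the moment integral to the normalization integral gives ⟨r²⟩ = 14·b^2.
Putting b = 5.04 gives 355.6.

⟨r^2⟩ ≈ 356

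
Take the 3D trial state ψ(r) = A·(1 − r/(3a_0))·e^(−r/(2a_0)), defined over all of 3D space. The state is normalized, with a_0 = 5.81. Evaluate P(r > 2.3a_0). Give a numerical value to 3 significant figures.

P ≈ 0.657

With dV = 4πr²dr, the probability is ∫|ψ|² dV over r > 2.3a_0.
The full normalization integral is A²·[8·π·a_0^3/3] = 1, fixing A².
In terms of u = r/a_0 (A², 4π and the length scale all cancel between numerator and denominator), P = [∫_{2.3}^{∞} u^2·(1 - u/3)^2·e^(-u) du] / [∫_{0}^{∞} u^2·(1 - u/3)^2·e^(-u) du].
An antiderivative of u^2·(1 - u/3)^2·e^(-u) is (-u^4 + 2·u^3 - 3·u^2 - 6·u - 6)·e^(-u)/9; evaluating from 2.3 to ∞ gives ≈ 0.43802, while the full integral is 2/3.
This evaluates to P = 0.6570.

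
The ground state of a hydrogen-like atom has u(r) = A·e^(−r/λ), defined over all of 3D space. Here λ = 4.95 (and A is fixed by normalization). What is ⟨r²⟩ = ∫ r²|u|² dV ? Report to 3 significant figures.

⟨r^2⟩ ≈ 73.5

The expectation value is the |u|²-weighted average of r^2: ∫ r^2|u|² 4πr² dr.
With ∫₀^∞ r^4 e^(−αr) dr = 4!/α^5, evaluating both integrals, ⟨r²⟩ = 3·λ^2.
Putting λ = 4.95 gives 73.51.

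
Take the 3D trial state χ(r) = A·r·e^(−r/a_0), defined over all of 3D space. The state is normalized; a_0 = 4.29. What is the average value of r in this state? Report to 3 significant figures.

⟨r⟩ ≈ 10.7

⟨r⟩ = ∫ r |χ|² 4πr² dr over the full domain.
With ∫₀^∞ r^5 e^(−αr) dr = 5!/α^6, since the A² factors cancel between numerator and denominator, ⟨r⟩ = 5·a_0/2.
With a_0 = 4.29, ⟨r⟩ = 10.73.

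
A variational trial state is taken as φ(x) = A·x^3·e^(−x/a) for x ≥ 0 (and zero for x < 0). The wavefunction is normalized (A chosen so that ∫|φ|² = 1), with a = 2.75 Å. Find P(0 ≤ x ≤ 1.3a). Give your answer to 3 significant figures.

P = ∫_{0}^{1.3a} |φ(x)|² dx.
Since A² = 1/(45·a^7/8), this is the region integral divided by the full normalization integral.
Substituting u = x/a, A² and the length scale cancel in the ratio: P = ∫_{0}^{1.3} u^6·e^(-2·u) du / ∫_{0}^{∞} u^6·e^(-2·u) du.
With ∫ u^6·e^(-2·u) du = -(4·u^6 + 12·u^5 + 30·u^4 + 60·u^3 + 90·u^2 + 90·u + 45)·e^(-2·u)/8 + C, the region integral is ≈ 0.096582 and the full one is 45/8.
Evaluating gives P = 0.01717.

P ≈ 0.0172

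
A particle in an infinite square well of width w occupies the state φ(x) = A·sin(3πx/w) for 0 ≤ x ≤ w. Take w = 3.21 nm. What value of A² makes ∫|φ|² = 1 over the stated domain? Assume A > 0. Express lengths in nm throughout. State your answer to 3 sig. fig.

A^2 ≈ 0.623 nm^(-1)

Require ∫ |φ|² dx = 1 over the whole domain.
With ∫₀^w sin²(nπx/w) dx = w/2, ∫|φ|² dx = A²·(w/2).
Substituting w = 3.21 gives A² = 0.6231, so A = 0.7893.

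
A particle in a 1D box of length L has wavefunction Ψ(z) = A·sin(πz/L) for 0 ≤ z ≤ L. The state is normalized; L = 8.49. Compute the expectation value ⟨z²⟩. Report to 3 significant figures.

⟨z²⟩ = ∫ z^2 |Ψ|² dz over the full domain.
Using sin²θ = (1 − cos 2θ)/2, evaluating both integrals, ⟨z²⟩ = -L^2/(2·π^2) + L^2/3.
With L = 8.49, ⟨z^2⟩ = 20.38.

⟨z^2⟩ ≈ 20.4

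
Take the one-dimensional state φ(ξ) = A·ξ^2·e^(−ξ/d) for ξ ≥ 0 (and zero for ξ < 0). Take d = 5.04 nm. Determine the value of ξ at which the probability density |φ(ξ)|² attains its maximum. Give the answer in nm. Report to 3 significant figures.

ξ ≈ 10.1 nm

The maximum of |φ(ξ)|² occurs where its derivative vanishes.
Solving yields ξ = 2·d.
With d = 5.04, the most probable position is 10.08 nm.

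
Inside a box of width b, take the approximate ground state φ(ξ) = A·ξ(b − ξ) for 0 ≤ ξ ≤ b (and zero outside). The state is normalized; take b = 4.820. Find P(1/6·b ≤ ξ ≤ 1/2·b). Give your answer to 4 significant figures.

P = ∫_{1/6·b}^{1/2·b} |φ(ξ)|² dξ.
The normalization integral ∫|φ|²dξ over the whole domain equals b^5/30·A², and A² cancels in the ratio.
In terms of u = ξ/b (A² and the length scale cancel between numerator and denominator), P = [∫_{1/6}^{1/2} u^2·(1 - u)^2 du] / [∫_{0}^{1} u^2·(1 - u)^2 du].
Using ∫ u^2·(1 - u)^2 du = u^3·(6·u^2 - 15·u + 10)/30, the numerator is ≈ 0.0154835 and the denominator is 1/30.
Taking the ratio, P = 301/648.

P ≈ 0.4645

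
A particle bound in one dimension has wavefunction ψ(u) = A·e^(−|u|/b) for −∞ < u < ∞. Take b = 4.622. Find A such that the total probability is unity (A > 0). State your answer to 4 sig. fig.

A ≈ 0.4651

Normalization requires ∫|ψ|² du = 1, integrated from −∞ to ∞.
Carrying out the integral gives A² · b.
So A² = (b)^(−1).
Plugging in b = 4.622 yields A = 0.46514.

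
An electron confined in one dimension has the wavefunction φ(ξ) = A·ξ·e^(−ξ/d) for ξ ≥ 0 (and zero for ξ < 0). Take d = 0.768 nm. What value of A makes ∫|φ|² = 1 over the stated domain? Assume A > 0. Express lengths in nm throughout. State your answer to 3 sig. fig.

We need A² ∫|f|² dξ = 1, taking the integral from 0 to ∞.
∫|φ|² dξ = A²·(d^3/4).
So A² = (d^3/4)^(−1).
With d = 0.768: A² = 8.830 and A = 2.972.

A ≈ 2.97 nm^(-3/2)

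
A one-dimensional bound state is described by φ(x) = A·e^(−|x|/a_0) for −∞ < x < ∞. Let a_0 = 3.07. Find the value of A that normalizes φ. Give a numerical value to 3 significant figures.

A ≈ 0.571

We need A² ∫|f|² dx = 1, taking the integral from −∞ to ∞.
With ∫₀^∞ x^0 e^(−αx) dx = 0!/α^1, the integral (without the A² prefactor) comes out to a_0.
So A² = (a_0)^(−1).
Plugging in a_0 = 3.07 yields A = 0.5707.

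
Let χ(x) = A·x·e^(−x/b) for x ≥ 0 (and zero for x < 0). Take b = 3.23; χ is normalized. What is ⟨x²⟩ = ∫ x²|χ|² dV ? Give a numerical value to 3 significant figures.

⟨x^2⟩ ≈ 31.3

The expectation value is the |χ|²-weighted average of x^2: ∫ x^2|χ|² dx.
Using ∫₀^∞ xⁿ e^(−αx) dx = n!/αⁿ⁺¹, the ratio of the moment integral to the normalization integral gives ⟨x²⟩ = 3·b^2.
Putting b = 3.23 gives 31.30.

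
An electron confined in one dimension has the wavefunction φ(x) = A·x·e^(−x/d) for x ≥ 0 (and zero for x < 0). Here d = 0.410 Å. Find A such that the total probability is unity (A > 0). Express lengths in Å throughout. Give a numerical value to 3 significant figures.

A ≈ 7.62 Å^(-3/2)

The normalization condition is ∫|φ|² dx = 1 from 0 to ∞.
∫|φ|² dx = A²·(d^3/4).
With d = 0.410: A² = 58.04 and A = 7.618.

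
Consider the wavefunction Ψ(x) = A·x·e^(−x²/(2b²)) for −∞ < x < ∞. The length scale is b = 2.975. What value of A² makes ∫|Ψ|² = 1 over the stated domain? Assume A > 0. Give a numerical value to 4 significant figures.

A^2 ≈ 0.04285

Normalization requires ∫|Ψ|² dx = 1, integrated from −∞ to ∞.
The integral (without the A² prefactor) comes out to √(π)·b^3/2.
Plugging in b = 2.975 yields A = 0.20701.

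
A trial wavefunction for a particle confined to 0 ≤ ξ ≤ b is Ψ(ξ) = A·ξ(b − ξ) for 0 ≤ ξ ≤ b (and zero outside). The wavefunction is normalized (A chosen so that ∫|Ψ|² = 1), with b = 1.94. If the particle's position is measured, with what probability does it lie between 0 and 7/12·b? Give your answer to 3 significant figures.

The probability is P = ∫ |Ψ|² dξ over [0, 7/12·b].
Since A² = 1/(b^5/30), this is the region integral divided by the full normalization integral.
Let u = ξ/b; then A² and the length scale cancel, so P = ∫_{0}^{7/12} u^2·(1 - u)^2 du ÷ ∫_{0}^{1} u^2·(1 - u)^2 du.
Using ∫ u^2·(1 - u)^2 du = u^3·(6·u^2 - 15·u + 10)/30, the numerator is ≈ 0.021779 and the denominator is 1/30.
This works out to P = 0.6534.

P ≈ 0.653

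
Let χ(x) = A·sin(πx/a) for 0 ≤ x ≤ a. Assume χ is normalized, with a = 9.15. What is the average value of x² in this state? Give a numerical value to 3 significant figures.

The expectation value is the |χ|²-weighted average of x^2: ∫ x^2|χ|² dx.
With ∫₀^a sin²(nπx/a) dx = a/2, the ratio of the moment integral to the normalization integral gives ⟨x²⟩ = -a^2/(2·π^2) + a^2/3.
Putting a = 9.15 gives 23.67.

⟨x^2⟩ ≈ 23.7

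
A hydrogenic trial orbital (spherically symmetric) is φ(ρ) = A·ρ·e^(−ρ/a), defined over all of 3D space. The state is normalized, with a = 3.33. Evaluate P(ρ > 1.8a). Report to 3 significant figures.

P = ∫ |φ|² 4πρ² dρ over ρ > 1.8a.
Normalization gives A² = 1/(3·π·a^5).
Substituting u = ρ/a, A², 4π and the length scale all cancel in the ratio: P = ∫_{1.8}^{∞} u^4·e^(-2·u) du / ∫_{0}^{∞} u^4·e^(-2·u) du.
Using ∫ u^4·e^(-2·u) du = -(u^4/2 + u^3 + 3·u^2/2 + 3·u/2 + 3/4)·e^(-2·u), the numerator is ≈ 0.52983 and the denominator is 3/4.
The region integral divided by the full integral gives P = 0.7064.

P ≈ 0.706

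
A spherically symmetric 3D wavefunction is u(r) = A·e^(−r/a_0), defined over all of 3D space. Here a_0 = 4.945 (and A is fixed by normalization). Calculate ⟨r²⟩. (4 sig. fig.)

⟨r^2⟩ ≈ 73.36

By definition ⟨r²⟩ = ∫ r^2 |u(r)|² 4πr² dr.
Using ∫₀^∞ rⁿ e^(−αr) dr = n!/αⁿ⁺¹, since the A² factors cancel between numerator and denominator, ⟨r²⟩ = 3·a_0^2.
Putting a_0 = 4.945 gives 73.359.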